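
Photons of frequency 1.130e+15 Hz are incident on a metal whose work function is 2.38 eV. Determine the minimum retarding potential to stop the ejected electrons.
2.2933 V

The stopping potential V_s satisfies: eV_s = KE_max

First, find KE_max using Einstein's equation:
E_photon = hf = (6.626×10⁻³⁴ J·s)(1.130e+15 Hz) = 4.6733 eV
KE_max = E_photon - φ = 4.6733 - 2.38 = 2.2933 eV

Since eV_s = KE_max:
V_s = KE_max/e = 2.2933 V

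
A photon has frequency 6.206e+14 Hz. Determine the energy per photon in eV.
2.5666 eV

Using E = hf:

E = hf = (6.626×10⁻³⁴ J·s)(6.206e+14 Hz)
E = 2.5666 eV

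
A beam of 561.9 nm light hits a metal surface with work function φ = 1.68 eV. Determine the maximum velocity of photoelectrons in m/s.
4.3036e+05 m/s

First, find the maximum kinetic energy:
E_photon = hc/λ = 2.2065 eV
KE_max = E_photon - φ = 2.2065 - 1.68 = 0.5265 eV

Convert to Joules: KE_max = 0.5265 × 1.602×10⁻¹⁹ J = 8.4357e-20 J

Then use KE = ½mv² to find velocity:
v = √(2·KE/m) = √(2 × 8.4357e-20 J / 9.109e-31 kg)
v = 4.3036e+05 m/s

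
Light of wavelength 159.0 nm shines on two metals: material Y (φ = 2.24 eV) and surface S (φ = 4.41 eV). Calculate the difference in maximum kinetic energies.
2.1700 eV

Using KE_max = hc/λ - φ for each metal:

Photon energy: E = hc/λ = 7.7977 eV

For material Y (φ₁ = 2.24 eV):
KE₁ = E - φ₁ = 7.7977 - 2.24 = 5.5577 eV

For surface S (φ₂ = 4.41 eV):
KE₂ = E - φ₂ = 7.7977 - 4.41 = 3.3877 eV

Difference:
ΔKE = KE₁ - KE₂ = 5.5577 - 3.3877 = 2.1700 eV

Note: The difference equals the difference in work functions: 4.41 - 2.24 = 2.17 eV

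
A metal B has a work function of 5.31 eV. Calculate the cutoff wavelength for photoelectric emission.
233.49 nm

The threshold wavelength is when the photon energy equals the work function:
hc/λ₀ = φ

Solving for λ₀:
λ₀ = hc/φ = (6.626×10⁻³⁴ J·s)(3×10⁸ m/s) / (5.31 eV × 1.602×10⁻¹⁹ J/eV)
λ₀ = 233.49 nm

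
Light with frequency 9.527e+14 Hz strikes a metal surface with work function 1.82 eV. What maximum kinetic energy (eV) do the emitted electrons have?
2.1201 eV

Using Einstein's photoelectric equation: KE_max = hf - φ

First, calculate the photon energy:
E_photon = hf = (6.626×10⁻³⁴ J·s)(9.527e+14 Hz)
E_photon = 3.9401 eV

Then, the maximum kinetic energy:
KE_max = E_photon - φ = 3.9401 eV - 1.82 eV = 2.1201 eV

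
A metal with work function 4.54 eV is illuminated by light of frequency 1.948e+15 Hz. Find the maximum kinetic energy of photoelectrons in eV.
3.5163 eV

Using Einstein's photoelectric equation: KE_max = hf - φ

First, calculate the photon energy:
E_photon = hf = (6.626×10⁻³⁴ J·s)(1.948e+15 Hz)
E_photon = 8.0563 eV

Then, the maximum kinetic energy:
KE_max = E_photon - φ = 8.0563 eV - 4.54 eV = 3.5163 eV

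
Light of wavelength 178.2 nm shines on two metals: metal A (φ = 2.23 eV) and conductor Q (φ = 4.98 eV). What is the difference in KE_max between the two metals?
2.7500 eV

Using KE_max = hc/λ - φ for each metal:

Photon energy: E = hc/λ = 6.9576 eV

For metal A (φ₁ = 2.23 eV):
KE₁ = E - φ₁ = 6.9576 - 2.23 = 4.7276 eV

For conductor Q (φ₂ = 4.98 eV):
KE₂ = E - φ₂ = 6.9576 - 4.98 = 1.9776 eV

Difference:
ΔKE = KE₁ - KE₂ = 4.7276 - 1.9776 = 2.7500 eV

Note: The difference equals the difference in work functions: 4.98 - 2.23 = 2.75 eV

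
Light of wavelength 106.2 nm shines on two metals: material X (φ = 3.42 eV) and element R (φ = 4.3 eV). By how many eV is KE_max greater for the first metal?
0.8800 eV

Using KE_max = hc/λ - φ for each metal:

Photon energy: E = hc/λ = 11.6746 eV

For material X (φ₁ = 3.42 eV):
KE₁ = E - φ₁ = 11.6746 - 3.42 = 8.2546 eV

For element R (φ₂ = 4.3 eV):
KE₂ = E - φ₂ = 11.6746 - 4.3 = 7.3746 eV

Difference:
ΔKE = KE₁ - KE₂ = 8.2546 - 7.3746 = 0.8800 eV

Note: The difference equals the difference in work functions: 4.3 - 3.42 = 0.88 eV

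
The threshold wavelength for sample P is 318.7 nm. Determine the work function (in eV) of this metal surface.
3.89 eV

At the threshold wavelength, photon energy equals work function:
φ = hc/λ₀

Calculating:
φ = (6.626×10⁻³⁴ J·s)(3×10⁸ m/s) / (318.7×10⁻⁹ m)
φ = 3.89 eV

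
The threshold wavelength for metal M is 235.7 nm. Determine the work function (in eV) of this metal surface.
5.26 eV

At the threshold wavelength, photon energy equals work function:
φ = hc/λ₀

Calculating:
φ = (6.626×10⁻³⁴ J·s)(3×10⁸ m/s) / (235.7×10⁻⁹ m)
φ = 5.26 eV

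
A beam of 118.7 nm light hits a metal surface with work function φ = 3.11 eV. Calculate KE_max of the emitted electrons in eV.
7.3352 eV

Using Einstein's photoelectric equation: KE_max = hf - φ = hc/λ - φ

First, calculate the photon energy:
E_photon = hc/λ = (6.626×10⁻³⁴ J·s)(3×10⁸ m/s) / (118.7×10⁻⁹ m)
E_photon = 10.4452 eV

Then, the maximum kinetic energy:
KE_max = E_photon - φ = 10.4452 eV - 3.11 eV = 7.3352 eV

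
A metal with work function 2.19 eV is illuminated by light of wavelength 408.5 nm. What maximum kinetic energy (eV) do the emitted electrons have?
0.8451 eV

Using Einstein's photoelectric equation: KE_max = hf - φ = hc/λ - φ

First, calculate the photon energy:
E_photon = hc/λ = (6.626×10⁻³⁴ J·s)(3×10⁸ m/s) / (408.5×10⁻⁹ m)
E_photon = 3.0351 eV

Then, the maximum kinetic energy:
KE_max = E_photon - φ = 3.0351 eV - 2.19 eV = 0.8451 eV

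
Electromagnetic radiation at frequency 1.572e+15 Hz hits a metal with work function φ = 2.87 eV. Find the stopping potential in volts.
3.6313 V

The stopping potential V_s satisfies: eV_s = KE_max

First, find KE_max using Einstein's equation:
E_photon = hf = (6.626×10⁻³⁴ J·s)(1.572e+15 Hz) = 6.5013 eV
KE_max = E_photon - φ = 6.5013 - 2.87 = 3.6313 eV

Since eV_s = KE_max:
V_s = KE_max/e = 3.6313 V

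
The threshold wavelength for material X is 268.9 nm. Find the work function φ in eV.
4.61 eV

At the threshold wavelength, photon energy equals work function:
φ = hc/λ₀

Calculating:
φ = (6.626×10⁻³⁴ J·s)(3×10⁸ m/s) / (268.9×10⁻⁹ m)
φ = 4.61 eV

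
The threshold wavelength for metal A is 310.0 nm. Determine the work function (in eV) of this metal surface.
4.00 eV

At the threshold wavelength, photon energy equals work function:
φ = hc/λ₀

Calculating:
φ = (6.626×10⁻³⁴ J·s)(3×10⁸ m/s) / (310.0×10⁻⁹ m)
φ = 4.00 eV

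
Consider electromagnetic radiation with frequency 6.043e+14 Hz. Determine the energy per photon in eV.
2.4992 eV

Using E = hf:

E = hf = (6.626×10⁻³⁴ J·s)(6.043e+14 Hz)
E = 2.4992 eV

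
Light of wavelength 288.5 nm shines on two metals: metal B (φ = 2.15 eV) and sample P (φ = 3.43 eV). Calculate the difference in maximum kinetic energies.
1.2800 eV

Using KE_max = hc/λ - φ for each metal:

Photon energy: E = hc/λ = 4.2975 eV

For metal B (φ₁ = 2.15 eV):
KE₁ = E - φ₁ = 4.2975 - 2.15 = 2.1475 eV

For sample P (φ₂ = 3.43 eV):
KE₂ = E - φ₂ = 4.2975 - 3.43 = 0.8675 eV

Difference:
ΔKE = KE₁ - KE₂ = 2.1475 - 0.8675 = 1.2800 eV

Note: The difference equals the difference in work functions: 3.43 - 2.15 = 1.28 eV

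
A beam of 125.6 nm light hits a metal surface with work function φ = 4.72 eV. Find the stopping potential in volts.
5.1514 V

The stopping potential V_s satisfies: eV_s = KE_max

First, find KE_max using Einstein's equation:
E_photon = hc/λ = 9.8714 eV
KE_max = E_photon - φ = 9.8714 - 4.72 = 5.1514 eV

Since eV_s = KE_max:
V_s = KE_max/e = 5.1514 V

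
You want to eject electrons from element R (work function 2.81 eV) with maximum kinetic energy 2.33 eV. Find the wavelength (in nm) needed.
241.21 nm

From Einstein's equation: KE_max = hc/λ - φ

Rearranging for λ:
hc/λ = KE_max + φ
λ = hc/(KE_max + φ)

Required photon energy:
E_photon = KE_max + φ = 2.33 + 2.81 = 5.14 eV

Required wavelength:
λ = hc/E_photon = (6.626×10⁻³⁴)(3×10⁸) / (5.14 × 1.602×10⁻¹⁹)
λ = 241.21 nm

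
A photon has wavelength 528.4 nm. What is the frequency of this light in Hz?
5.6736e+14 Hz

Using the wave equation: c = fλ

Solving for frequency:
f = c/λ = (3×10⁸ m/s) / (528.4×10⁻⁹ m)
f = 5.6736e+14 Hz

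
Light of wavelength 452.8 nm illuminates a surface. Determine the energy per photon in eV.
2.7382 eV

Using E = hf = hc/λ:

E = hc/λ = (6.626×10⁻³⁴ J·s)(3×10⁸ m/s) / (452.8×10⁻⁹ m)
E = 2.7382 eV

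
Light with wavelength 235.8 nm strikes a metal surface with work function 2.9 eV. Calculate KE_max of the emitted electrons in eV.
2.3580 eV

Using Einstein's photoelectric equation: KE_max = hf - φ = hc/λ - φ

First, calculate the photon energy:
E_photon = hc/λ = (6.626×10⁻³⁴ J·s)(3×10⁸ m/s) / (235.8×10⁻⁹ m)
E_photon = 5.2580 eV

Then, the maximum kinetic energy:
KE_max = E_photon - φ = 5.2580 eV - 2.9 eV = 2.3580 eV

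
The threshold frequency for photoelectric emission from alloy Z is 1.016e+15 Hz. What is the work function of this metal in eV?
4.20 eV

At the threshold frequency, photon energy equals work function:
φ = hf₀

Calculating:
φ = (6.626×10⁻³⁴ J·s)(1.016e+15 Hz)
φ = 4.20 eV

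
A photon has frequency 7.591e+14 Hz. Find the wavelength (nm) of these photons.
394.93 nm

Using the wave equation: c = fλ

Solving for wavelength:
λ = c/f = (3×10⁸ m/s) / (7.591e+14 Hz)
λ = 394.93 nm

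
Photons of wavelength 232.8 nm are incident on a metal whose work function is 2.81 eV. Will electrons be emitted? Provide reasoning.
Yes

For photoemission, the photon energy must exceed the work function.

Photon energy: E = hc/λ = 5.3258 eV
Work function: φ = 2.81 eV

Since E_photon (5.3258 eV) > φ (2.81 eV), photoemission WILL occur.
The threshold wavelength is λ₀ = hc/φ = 441.2 nm.
Since 232.8 nm < 441.2 nm, the light has sufficient energy.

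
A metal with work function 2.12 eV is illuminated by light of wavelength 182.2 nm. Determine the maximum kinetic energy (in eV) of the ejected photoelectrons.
4.6848 eV

Using Einstein's photoelectric equation: KE_max = hf - φ = hc/λ - φ

First, calculate the photon energy:
E_photon = hc/λ = (6.626×10⁻³⁴ J·s)(3×10⁸ m/s) / (182.2×10⁻⁹ m)
E_photon = 6.8048 eV

Then, the maximum kinetic energy:
KE_max = E_photon - φ = 6.8048 eV - 2.12 eV = 4.6848 eV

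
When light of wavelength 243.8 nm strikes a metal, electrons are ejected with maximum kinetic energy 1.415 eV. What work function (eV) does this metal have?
3.67 eV

From Einstein's photoelectric equation: KE_max = hf - φ = hc/λ - φ

Rearranging for φ:
φ = hc/λ - KE_max

Calculate photon energy:
E_photon = hc/λ = 5.0855 eV

Therefore:
φ = 5.0855 - 1.415 = 3.67 eV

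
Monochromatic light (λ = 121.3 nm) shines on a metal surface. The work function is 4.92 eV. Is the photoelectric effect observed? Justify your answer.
Yes

For photoemission, the photon energy must exceed the work function.

Photon energy: E = hc/λ = 10.2213 eV
Work function: φ = 4.92 eV

Since E_photon (10.2213 eV) > φ (4.92 eV), photoemission WILL occur.
The threshold wavelength is λ₀ = hc/φ = 252.0 nm.
Since 121.3 nm < 252.0 nm, the light has sufficient energy.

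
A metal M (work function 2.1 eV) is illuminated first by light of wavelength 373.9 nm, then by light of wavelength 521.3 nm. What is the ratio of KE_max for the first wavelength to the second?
4.3683

Using Einstein's equation: KE_max = hc/λ - φ

For λ₁ = 373.9 nm:
E₁ = hc/λ₁ = 3.3160 eV
KE₁ = E₁ - φ = 3.3160 - 2.1 = 1.2160 eV

For λ₂ = 521.3 nm:
E₂ = hc/λ₂ = 2.3784 eV
KE₂ = E₂ - φ = 2.3784 - 2.1 = 0.2784 eV

Ratio: KE₁/KE₂ = 1.2160/0.2784 = 4.3683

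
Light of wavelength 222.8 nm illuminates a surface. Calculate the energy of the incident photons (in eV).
5.5648 eV

Using E = hf = hc/λ:

E = hc/λ = (6.626×10⁻³⁴ J·s)(3×10⁸ m/s) / (222.8×10⁻⁹ m)
E = 5.5648 eV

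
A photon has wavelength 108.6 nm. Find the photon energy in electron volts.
11.4166 eV

Using E = hf = hc/λ:

E = hc/λ = (6.626×10⁻³⁴ J·s)(3×10⁸ m/s) / (108.6×10⁻⁹ m)
E = 11.4166 eV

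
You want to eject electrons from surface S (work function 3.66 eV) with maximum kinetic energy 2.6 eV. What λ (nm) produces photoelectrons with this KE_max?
198.06 nm

From Einstein's equation: KE_max = hc/λ - φ

Rearranging for λ:
hc/λ = KE_max + φ
λ = hc/(KE_max + φ)

Required photon energy:
E_photon = KE_max + φ = 2.6 + 3.66 = 6.26 eV

Required wavelength:
λ = hc/E_photon = (6.626×10⁻³⁴)(3×10⁸) / (6.26 × 1.602×10⁻¹⁹)
λ = 198.06 nm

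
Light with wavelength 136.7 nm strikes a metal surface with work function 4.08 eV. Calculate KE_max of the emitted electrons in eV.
4.9898 eV

Using Einstein's photoelectric equation: KE_max = hf - φ = hc/λ - φ

First, calculate the photon energy:
E_photon = hc/λ = (6.626×10⁻³⁴ J·s)(3×10⁸ m/s) / (136.7×10⁻⁹ m)
E_photon = 9.0698 eV

Then, the maximum kinetic energy:
KE_max = E_photon - φ = 9.0698 eV - 4.08 eV = 4.9898 eV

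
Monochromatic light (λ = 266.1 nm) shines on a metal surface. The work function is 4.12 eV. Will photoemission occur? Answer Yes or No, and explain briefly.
Yes

For photoemission, the photon energy must exceed the work function.

Photon energy: E = hc/λ = 4.6593 eV
Work function: φ = 4.12 eV

Since E_photon (4.6593 eV) > φ (4.12 eV), photoemission WILL occur.
The threshold wavelength is λ₀ = hc/φ = 300.9 nm.
Since 266.1 nm < 300.9 nm, the light has sufficient energy.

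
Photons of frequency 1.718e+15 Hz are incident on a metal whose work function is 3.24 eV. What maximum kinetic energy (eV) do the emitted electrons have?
3.8651 eV

Using Einstein's photoelectric equation: KE_max = hf - φ

First, calculate the photon energy:
E_photon = hf = (6.626×10⁻³⁴ J·s)(1.718e+15 Hz)
E_photon = 7.1051 eV

Then, the maximum kinetic energy:
KE_max = E_photon - φ = 7.1051 eV - 3.24 eV = 3.8651 eV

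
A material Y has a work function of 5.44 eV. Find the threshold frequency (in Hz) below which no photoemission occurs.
1.3154e+15 Hz

The threshold frequency is when the photon energy equals the work function:
hf₀ = φ

Solving for f₀:
f₀ = φ/h = (5.44 eV × 1.602×10⁻¹⁹ J/eV) / (6.626×10⁻³⁴ J·s)
f₀ = 1.3154e+15 Hz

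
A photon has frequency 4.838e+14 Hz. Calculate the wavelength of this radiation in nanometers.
619.66 nm

Using the wave equation: c = fλ

Solving for wavelength:
λ = c/f = (3×10⁸ m/s) / (4.838e+14 Hz)
λ = 619.66 nm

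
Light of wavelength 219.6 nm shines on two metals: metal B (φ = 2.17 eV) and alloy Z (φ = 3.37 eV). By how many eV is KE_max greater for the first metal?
1.2000 eV

Using KE_max = hc/λ - φ for each metal:

Photon energy: E = hc/λ = 5.6459 eV

For metal B (φ₁ = 2.17 eV):
KE₁ = E - φ₁ = 5.6459 - 2.17 = 3.4759 eV

For alloy Z (φ₂ = 3.37 eV):
KE₂ = E - φ₂ = 5.6459 - 3.37 = 2.2759 eV

Difference:
ΔKE = KE₁ - KE₂ = 3.4759 - 2.2759 = 1.2000 eV

Note: The difference equals the difference in work functions: 3.37 - 2.17 = 1.20 eV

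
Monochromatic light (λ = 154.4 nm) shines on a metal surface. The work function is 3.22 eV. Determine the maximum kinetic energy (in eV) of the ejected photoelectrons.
4.8101 eV

Using Einstein's photoelectric equation: KE_max = hf - φ = hc/λ - φ

First, calculate the photon energy:
E_photon = hc/λ = (6.626×10⁻³⁴ J·s)(3×10⁸ m/s) / (154.4×10⁻⁹ m)
E_photon = 8.0301 eV

Then, the maximum kinetic energy:
KE_max = E_photon - φ = 8.0301 eV - 3.22 eV = 4.8101 eV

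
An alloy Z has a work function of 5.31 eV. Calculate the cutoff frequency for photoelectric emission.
1.2840e+15 Hz

The threshold frequency is when the photon energy equals the work function:
hf₀ = φ

Solving for f₀:
f₀ = φ/h = (5.31 eV × 1.602×10⁻¹⁹ J/eV) / (6.626×10⁻³⁴ J·s)
f₀ = 1.2840e+15 Hz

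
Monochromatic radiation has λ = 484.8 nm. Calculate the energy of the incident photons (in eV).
2.5574 eV

Using E = hf = hc/λ:

E = hc/λ = (6.626×10⁻³⁴ J·s)(3×10⁸ m/s) / (484.8×10⁻⁹ m)
E = 2.5574 eV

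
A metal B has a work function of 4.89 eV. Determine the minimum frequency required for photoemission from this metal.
1.1824e+15 Hz

The threshold frequency is when the photon energy equals the work function:
hf₀ = φ

Solving for f₀:
f₀ = φ/h = (4.89 eV × 1.602×10⁻¹⁹ J/eV) / (6.626×10⁻³⁴ J·s)
f₀ = 1.1824e+15 Hz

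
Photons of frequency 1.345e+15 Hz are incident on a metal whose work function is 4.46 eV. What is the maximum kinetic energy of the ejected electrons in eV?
1.1025 eV

Using Einstein's photoelectric equation: KE_max = hf - φ

First, calculate the photon energy:
E_photon = hf = (6.626×10⁻³⁴ J·s)(1.345e+15 Hz)
E_photon = 5.5625 eV

Then, the maximum kinetic energy:
KE_max = E_photon - φ = 5.5625 eV - 4.46 eV = 1.1025 eV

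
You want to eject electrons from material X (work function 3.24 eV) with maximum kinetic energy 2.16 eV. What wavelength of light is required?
229.60 nm

From Einstein's equation: KE_max = hc/λ - φ

Rearranging for λ:
hc/λ = KE_max + φ
λ = hc/(KE_max + φ)

Required photon energy:
E_photon = KE_max + φ = 2.16 + 3.24 = 5.40 eV

Required wavelength:
λ = hc/E_photon = (6.626×10⁻³⁴)(3×10⁸) / (5.40 × 1.602×10⁻¹⁹)
λ = 229.60 nm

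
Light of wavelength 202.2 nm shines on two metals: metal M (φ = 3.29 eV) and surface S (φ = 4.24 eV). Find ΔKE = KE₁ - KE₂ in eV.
0.9500 eV

Using KE_max = hc/λ - φ for each metal:

Photon energy: E = hc/λ = 6.1318 eV

For metal M (φ₁ = 3.29 eV):
KE₁ = E - φ₁ = 6.1318 - 3.29 = 2.8418 eV

For surface S (φ₂ = 4.24 eV):
KE₂ = E - φ₂ = 6.1318 - 4.24 = 1.8918 eV

Difference:
ΔKE = KE₁ - KE₂ = 2.8418 - 1.8918 = 0.9500 eV

Note: The difference equals the difference in work functions: 4.24 - 3.29 = 0.95 eV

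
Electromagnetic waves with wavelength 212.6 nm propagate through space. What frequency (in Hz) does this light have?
1.4101e+15 Hz

Using the wave equation: c = fλ

Solving for frequency:
f = c/λ = (3×10⁸ m/s) / (212.6×10⁻⁹ m)
f = 1.4101e+15 Hz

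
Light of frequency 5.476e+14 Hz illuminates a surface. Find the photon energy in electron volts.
2.2647 eV

Using E = hf:

E = hf = (6.626×10⁻³⁴ J·s)(5.476e+14 Hz)
E = 2.2647 eV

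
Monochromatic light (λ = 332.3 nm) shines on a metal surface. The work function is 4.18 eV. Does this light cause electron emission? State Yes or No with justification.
No

For photoemission, the photon energy must exceed the work function.

Photon energy: E = hc/λ = 3.7311 eV
Work function: φ = 4.18 eV

Since E_photon (3.7311 eV) < φ (4.18 eV), photoemission will NOT occur.
The threshold wavelength is λ₀ = hc/φ = 296.6 nm.
Since 332.3 nm > 296.6 nm, the photons lack sufficient energy.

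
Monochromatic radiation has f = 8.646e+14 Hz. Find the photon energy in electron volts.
3.5757 eV

Using E = hf:

E = hf = (6.626×10⁻³⁴ J·s)(8.646e+14 Hz)
E = 3.5757 eV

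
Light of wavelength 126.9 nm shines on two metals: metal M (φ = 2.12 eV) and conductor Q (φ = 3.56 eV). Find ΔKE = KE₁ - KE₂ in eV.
1.4400 eV

Using KE_max = hc/λ - φ for each metal:

Photon energy: E = hc/λ = 9.7702 eV

For metal M (φ₁ = 2.12 eV):
KE₁ = E - φ₁ = 9.7702 - 2.12 = 7.6502 eV

For conductor Q (φ₂ = 3.56 eV):
KE₂ = E - φ₂ = 9.7702 - 3.56 = 6.2102 eV

Difference:
ΔKE = KE₁ - KE₂ = 7.6502 - 6.2102 = 1.4400 eV

Note: The difference equals the difference in work functions: 3.56 - 2.12 = 1.44 eV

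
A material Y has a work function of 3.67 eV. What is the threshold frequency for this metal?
8.8740e+14 Hz

The threshold frequency is when the photon energy equals the work function:
hf₀ = φ

Solving for f₀:
f₀ = φ/h = (3.67 eV × 1.602×10⁻¹⁹ J/eV) / (6.626×10⁻³⁴ J·s)
f₀ = 8.8740e+14 Hz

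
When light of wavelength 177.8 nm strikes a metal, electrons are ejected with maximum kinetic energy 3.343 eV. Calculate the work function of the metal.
3.63 eV

From Einstein's photoelectric equation: KE_max = hf - φ = hc/λ - φ

Rearranging for φ:
φ = hc/λ - KE_max

Calculate photon energy:
E_photon = hc/λ = 6.9732 eV

Therefore:
φ = 6.9732 - 3.343 = 3.63 eV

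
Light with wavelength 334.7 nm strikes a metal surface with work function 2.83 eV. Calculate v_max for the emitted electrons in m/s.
5.5458e+05 m/s

First, find the maximum kinetic energy:
E_photon = hc/λ = 3.7043 eV
KE_max = E_photon - φ = 3.7043 - 2.83 = 0.8743 eV

Convert to Joules: KE_max = 0.8743 × 1.602×10⁻¹⁹ J = 1.4008e-19 J

Then use KE = ½mv² to find velocity:
v = √(2·KE/m) = √(2 × 1.4008e-19 J / 9.109e-31 kg)
v = 5.5458e+05 m/s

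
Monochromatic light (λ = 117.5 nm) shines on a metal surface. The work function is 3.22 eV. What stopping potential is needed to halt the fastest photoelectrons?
7.3318 V

The stopping potential V_s satisfies: eV_s = KE_max

First, find KE_max using Einstein's equation:
E_photon = hc/λ = 10.5518 eV
KE_max = E_photon - φ = 10.5518 - 3.22 = 7.3318 eV

Since eV_s = KE_max:
V_s = KE_max/e = 7.3318 V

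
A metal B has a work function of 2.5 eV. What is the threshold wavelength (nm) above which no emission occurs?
495.94 nm

The threshold wavelength is when the photon energy equals the work function:
hc/λ₀ = φ

Solving for λ₀:
λ₀ = hc/φ = (6.626×10⁻³⁴ J·s)(3×10⁸ m/s) / (2.5 eV × 1.602×10⁻¹⁹ J/eV)
λ₀ = 495.94 nm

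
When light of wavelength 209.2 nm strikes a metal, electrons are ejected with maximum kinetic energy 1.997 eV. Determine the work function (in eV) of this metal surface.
3.93 eV

From Einstein's photoelectric equation: KE_max = hf - φ = hc/λ - φ

Rearranging for φ:
φ = hc/λ - KE_max

Calculate photon energy:
E_photon = hc/λ = 5.9266 eV

Therefore:
φ = 5.9266 - 1.997 = 3.93 eV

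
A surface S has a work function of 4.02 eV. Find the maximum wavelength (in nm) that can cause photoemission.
308.42 nm

The threshold wavelength is when the photon energy equals the work function:
hc/λ₀ = φ

Solving for λ₀:
λ₀ = hc/φ = (6.626×10⁻³⁴ J·s)(3×10⁸ m/s) / (4.02 eV × 1.602×10⁻¹⁹ J/eV)
λ₀ = 308.42 nm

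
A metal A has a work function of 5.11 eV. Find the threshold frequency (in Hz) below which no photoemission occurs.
1.2356e+15 Hz

The threshold frequency is when the photon energy equals the work function:
hf₀ = φ

Solving for f₀:
f₀ = φ/h = (5.11 eV × 1.602×10⁻¹⁹ J/eV) / (6.626×10⁻³⁴ J·s)
f₀ = 1.2356e+15 Hz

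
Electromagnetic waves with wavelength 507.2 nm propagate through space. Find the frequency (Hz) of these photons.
5.9107e+14 Hz

Using the wave equation: c = fλ

Solving for frequency:
f = c/λ = (3×10⁸ m/s) / (507.2×10⁻⁹ m)
f = 5.9107e+14 Hz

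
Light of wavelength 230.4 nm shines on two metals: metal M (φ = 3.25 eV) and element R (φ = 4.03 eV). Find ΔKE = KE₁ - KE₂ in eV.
0.7800 eV

Using KE_max = hc/λ - φ for each metal:

Photon energy: E = hc/λ = 5.3813 eV

For metal M (φ₁ = 3.25 eV):
KE₁ = E - φ₁ = 5.3813 - 3.25 = 2.1313 eV

For element R (φ₂ = 4.03 eV):
KE₂ = E - φ₂ = 5.3813 - 4.03 = 1.3513 eV

Difference:
ΔKE = KE₁ - KE₂ = 2.1313 - 1.3513 = 0.7800 eV

Note: The difference equals the difference in work functions: 4.03 - 3.25 = 0.78 eV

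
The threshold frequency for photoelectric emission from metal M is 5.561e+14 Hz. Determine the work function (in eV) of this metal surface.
2.30 eV

At the threshold frequency, photon energy equals work function:
φ = hf₀

Calculating:
φ = (6.626×10⁻³⁴ J·s)(5.561e+14 Hz)
φ = 2.30 eV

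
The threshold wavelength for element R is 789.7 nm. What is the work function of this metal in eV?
1.57 eV

At the threshold wavelength, photon energy equals work function:
φ = hc/λ₀

Calculating:
φ = (6.626×10⁻³⁴ J·s)(3×10⁸ m/s) / (789.7×10⁻⁹ m)
φ = 1.57 eV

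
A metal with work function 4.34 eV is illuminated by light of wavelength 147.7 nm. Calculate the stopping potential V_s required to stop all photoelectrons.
4.0543 V

The stopping potential V_s satisfies: eV_s = KE_max

First, find KE_max using Einstein's equation:
E_photon = hc/λ = 8.3943 eV
KE_max = E_photon - φ = 8.3943 - 4.34 = 4.0543 eV

Since eV_s = KE_max:
V_s = KE_max/e = 4.0543 V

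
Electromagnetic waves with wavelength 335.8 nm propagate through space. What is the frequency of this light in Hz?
8.9277e+14 Hz

Using the wave equation: c = fλ

Solving for frequency:
f = c/λ = (3×10⁸ m/s) / (335.8×10⁻⁹ m)
f = 8.9277e+14 Hz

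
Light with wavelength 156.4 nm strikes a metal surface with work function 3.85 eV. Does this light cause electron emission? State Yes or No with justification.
Yes

For photoemission, the photon energy must exceed the work function.

Photon energy: E = hc/λ = 7.9274 eV
Work function: φ = 3.85 eV

Since E_photon (7.9274 eV) > φ (3.85 eV), photoemission WILL occur.
The threshold wavelength is λ₀ = hc/φ = 322.0 nm.
Since 156.4 nm < 322.0 nm, the light has sufficient energy.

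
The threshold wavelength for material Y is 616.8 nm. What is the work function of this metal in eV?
2.01 eV

At the threshold wavelength, photon energy equals work function:
φ = hc/λ₀

Calculating:
φ = (6.626×10⁻³⁴ J·s)(3×10⁸ m/s) / (616.8×10⁻⁹ m)
φ = 2.01 eV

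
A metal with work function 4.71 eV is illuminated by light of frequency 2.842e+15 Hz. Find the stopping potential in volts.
7.0436 V

The stopping potential V_s satisfies: eV_s = KE_max

First, find KE_max using Einstein's equation:
E_photon = hf = (6.626×10⁻³⁴ J·s)(2.842e+15 Hz) = 11.7536 eV
KE_max = E_photon - φ = 11.7536 - 4.71 = 7.0436 eV

Since eV_s = KE_max:
V_s = KE_max/e = 7.0436 V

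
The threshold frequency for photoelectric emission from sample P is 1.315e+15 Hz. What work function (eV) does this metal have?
5.44 eV

At the threshold frequency, photon energy equals work function:
φ = hf₀

Calculating:
φ = (6.626×10⁻³⁴ J·s)(1.315e+15 Hz)
φ = 5.44 eV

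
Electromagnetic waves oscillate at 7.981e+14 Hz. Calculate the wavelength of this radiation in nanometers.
375.63 nm

Using the wave equation: c = fλ

Solving for wavelength:
λ = c/f = (3×10⁸ m/s) / (7.981e+14 Hz)
λ = 375.63 nm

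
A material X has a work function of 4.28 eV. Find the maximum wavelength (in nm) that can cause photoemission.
289.68 nm

The threshold wavelength is when the photon energy equals the work function:
hc/λ₀ = φ

Solving for λ₀:
λ₀ = hc/φ = (6.626×10⁻³⁴ J·s)(3×10⁸ m/s) / (4.28 eV × 1.602×10⁻¹⁹ J/eV)
λ₀ = 289.68 nm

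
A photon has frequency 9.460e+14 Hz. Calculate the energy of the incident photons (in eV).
3.9123 eV

Using E = hf:

E = hf = (6.626×10⁻³⁴ J·s)(9.460e+14 Hz)
E = 3.9123 eV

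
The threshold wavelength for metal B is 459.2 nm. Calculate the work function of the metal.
2.70 eV

At the threshold wavelength, photon energy equals work function:
φ = hc/λ₀

Calculating:
φ = (6.626×10⁻³⁴ J·s)(3×10⁸ m/s) / (459.2×10⁻⁹ m)
φ = 2.70 eV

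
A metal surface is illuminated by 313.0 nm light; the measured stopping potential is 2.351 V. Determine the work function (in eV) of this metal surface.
1.61 eV

The stopping potential gives the maximum kinetic energy: KE_max = eV_s = 2.351 eV

From Einstein's photoelectric equation: KE_max = hc/λ - φ
Rearranging: φ = hc/λ - KE_max

Calculate photon energy:
E_photon = hc/λ = (6.626×10⁻³⁴ J·s)(3×10⁸ m/s) / (313.0×10⁻⁹ m) = 3.9612 eV

Therefore:
φ = 3.9612 - 2.351 = 1.61 eV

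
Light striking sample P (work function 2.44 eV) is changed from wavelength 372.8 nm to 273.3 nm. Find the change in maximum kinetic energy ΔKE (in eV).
1.2108 eV

Using Einstein's equation: KE_max = hc/λ - φ

For λ₁ = 372.8 nm:
KE₁ = hc/λ₁ - φ = 3.3258 - 2.44 = 0.8858 eV

For λ₂ = 273.3 nm:
KE₂ = hc/λ₂ - φ = 4.5366 - 2.44 = 2.0966 eV

Change in KE:
ΔKE = KE₂ - KE₁ = 2.0966 - 0.8858 = 1.2108 eV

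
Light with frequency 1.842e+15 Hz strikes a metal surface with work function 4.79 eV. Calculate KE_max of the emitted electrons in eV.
2.8279 eV

Using Einstein's photoelectric equation: KE_max = hf - φ

First, calculate the photon energy:
E_photon = hf = (6.626×10⁻³⁴ J·s)(1.842e+15 Hz)
E_photon = 7.6179 eV

Then, the maximum kinetic energy:
KE_max = E_photon - φ = 7.6179 eV - 4.79 eV = 2.8279 eV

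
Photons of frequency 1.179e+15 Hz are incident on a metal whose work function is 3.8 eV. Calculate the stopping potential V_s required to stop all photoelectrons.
1.0760 V

The stopping potential V_s satisfies: eV_s = KE_max

First, find KE_max using Einstein's equation:
E_photon = hf = (6.626×10⁻³⁴ J·s)(1.179e+15 Hz) = 4.8760 eV
KE_max = E_photon - φ = 4.8760 - 3.8 = 1.0760 eV

Since eV_s = KE_max:
V_s = KE_max/e = 1.0760 V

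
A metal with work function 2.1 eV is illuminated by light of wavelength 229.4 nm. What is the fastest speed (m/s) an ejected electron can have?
1.0782e+06 m/s

First, find the maximum kinetic energy:
E_photon = hc/λ = 5.4047 eV
KE_max = E_photon - φ = 5.4047 - 2.1 = 3.3047 eV

Convert to Joules: KE_max = 3.3047 × 1.602×10⁻¹⁹ J = 5.2947e-19 J

Then use KE = ½mv² to find velocity:
v = √(2·KE/m) = √(2 × 5.2947e-19 J / 9.109e-31 kg)
v = 1.0782e+06 m/s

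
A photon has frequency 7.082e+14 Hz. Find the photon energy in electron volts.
2.9289 eV

Using E = hf:

E = hf = (6.626×10⁻³⁴ J·s)(7.082e+14 Hz)
E = 2.9289 eV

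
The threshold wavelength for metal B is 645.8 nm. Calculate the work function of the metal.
1.92 eV

At the threshold wavelength, photon energy equals work function:
φ = hc/λ₀

Calculating:
φ = (6.626×10⁻³⁴ J·s)(3×10⁸ m/s) / (645.8×10⁻⁹ m)
φ = 1.92 eV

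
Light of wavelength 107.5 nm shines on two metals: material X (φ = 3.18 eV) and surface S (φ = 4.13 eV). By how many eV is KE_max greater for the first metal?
0.9500 eV

Using KE_max = hc/λ - φ for each metal:

Photon energy: E = hc/λ = 11.5334 eV

For material X (φ₁ = 3.18 eV):
KE₁ = E - φ₁ = 11.5334 - 3.18 = 8.3534 eV

For surface S (φ₂ = 4.13 eV):
KE₂ = E - φ₂ = 11.5334 - 4.13 = 7.4034 eV

Difference:
ΔKE = KE₁ - KE₂ = 8.3534 - 7.4034 = 0.9500 eV

Note: The difference equals the difference in work functions: 4.13 - 3.18 = 0.95 eV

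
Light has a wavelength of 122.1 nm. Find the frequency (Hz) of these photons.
2.4553e+15 Hz

Using the wave equation: c = fλ

Solving for frequency:
f = c/λ = (3×10⁸ m/s) / (122.1×10⁻⁹ m)
f = 2.4553e+15 Hz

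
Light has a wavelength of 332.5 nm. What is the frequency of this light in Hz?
9.0163e+14 Hz

Using the wave equation: c = fλ

Solving for frequency:
f = c/λ = (3×10⁸ m/s) / (332.5×10⁻⁹ m)
f = 9.0163e+14 Hz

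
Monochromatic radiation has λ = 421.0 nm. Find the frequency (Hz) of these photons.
7.1210e+14 Hz

Using the wave equation: c = fλ

Solving for frequency:
f = c/λ = (3×10⁸ m/s) / (421.0×10⁻⁹ m)
f = 7.1210e+14 Hz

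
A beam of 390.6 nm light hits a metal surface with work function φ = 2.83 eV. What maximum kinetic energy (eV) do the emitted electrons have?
0.3442 eV

Using Einstein's photoelectric equation: KE_max = hf - φ = hc/λ - φ

First, calculate the photon energy:
E_photon = hc/λ = (6.626×10⁻³⁴ J·s)(3×10⁸ m/s) / (390.6×10⁻⁹ m)
E_photon = 3.1742 eV

Then, the maximum kinetic energy:
KE_max = E_photon - φ = 3.1742 eV - 2.83 eV = 0.3442 eV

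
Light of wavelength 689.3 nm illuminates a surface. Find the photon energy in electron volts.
1.7987 eV

Using E = hf = hc/λ:

E = hc/λ = (6.626×10⁻³⁴ J·s)(3×10⁸ m/s) / (689.3×10⁻⁹ m)
E = 1.7987 eV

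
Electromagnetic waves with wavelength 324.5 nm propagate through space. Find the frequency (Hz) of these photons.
9.2386e+14 Hz

Using the wave equation: c = fλ

Solving for frequency:
f = c/λ = (3×10⁸ m/s) / (324.5×10⁻⁹ m)
f = 9.2386e+14 Hz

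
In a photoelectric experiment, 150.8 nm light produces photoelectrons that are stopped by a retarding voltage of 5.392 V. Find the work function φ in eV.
2.83 eV

The stopping potential gives the maximum kinetic energy: KE_max = eV_s = 5.392 eV

From Einstein's photoelectric equation: KE_max = hc/λ - φ
Rearranging: φ = hc/λ - KE_max

Calculate photon energy:
E_photon = hc/λ = (6.626×10⁻³⁴ J·s)(3×10⁸ m/s) / (150.8×10⁻⁹ m) = 8.2218 eV

Therefore:
φ = 8.2218 - 5.392 = 2.83 eV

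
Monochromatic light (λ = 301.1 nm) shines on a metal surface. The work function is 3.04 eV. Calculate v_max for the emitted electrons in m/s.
6.1571e+05 m/s

First, find the maximum kinetic energy:
E_photon = hc/λ = 4.1177 eV
KE_max = E_photon - φ = 4.1177 - 3.04 = 1.0777 eV

Convert to Joules: KE_max = 1.0777 × 1.602×10⁻¹⁹ J = 1.7267e-19 J

Then use KE = ½mv² to find velocity:
v = √(2·KE/m) = √(2 × 1.7267e-19 J / 9.109e-31 kg)
v = 6.1571e+05 m/s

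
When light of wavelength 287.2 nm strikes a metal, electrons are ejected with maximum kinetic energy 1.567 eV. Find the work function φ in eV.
2.75 eV

From Einstein's photoelectric equation: KE_max = hf - φ = hc/λ - φ

Rearranging for φ:
φ = hc/λ - KE_max

Calculate photon energy:
E_photon = hc/λ = 4.3170 eV

Therefore:
φ = 4.3170 - 1.567 = 2.75 eV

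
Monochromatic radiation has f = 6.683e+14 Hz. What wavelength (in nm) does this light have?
448.59 nm

Using the wave equation: c = fλ

Solving for wavelength:
λ = c/f = (3×10⁸ m/s) / (6.683e+14 Hz)
λ = 448.59 nm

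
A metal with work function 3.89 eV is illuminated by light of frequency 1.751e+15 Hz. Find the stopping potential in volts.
3.3516 V

The stopping potential V_s satisfies: eV_s = KE_max

First, find KE_max using Einstein's equation:
E_photon = hf = (6.626×10⁻³⁴ J·s)(1.751e+15 Hz) = 7.2416 eV
KE_max = E_photon - φ = 7.2416 - 3.89 = 3.3516 eV

Since eV_s = KE_max:
V_s = KE_max/e = 3.3516 V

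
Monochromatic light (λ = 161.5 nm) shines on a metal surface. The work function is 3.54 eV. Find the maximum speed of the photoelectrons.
1.2063e+06 m/s

First, find the maximum kinetic energy:
E_photon = hc/λ = 7.6770 eV
KE_max = E_photon - φ = 7.6770 - 3.54 = 4.1370 eV

Convert to Joules: KE_max = 4.1370 × 1.602×10⁻¹⁹ J = 6.6283e-19 J

Then use KE = ½mv² to find velocity:
v = √(2·KE/m) = √(2 × 6.6283e-19 J / 9.109e-31 kg)
v = 1.2063e+06 m/s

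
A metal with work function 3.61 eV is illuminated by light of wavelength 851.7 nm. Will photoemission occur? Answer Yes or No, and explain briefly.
No

For photoemission, the photon energy must exceed the work function.

Photon energy: E = hc/λ = 1.4557 eV
Work function: φ = 3.61 eV

Since E_photon (1.4557 eV) < φ (3.61 eV), photoemission will NOT occur.
The threshold wavelength is λ₀ = hc/φ = 343.4 nm.
Since 851.7 nm > 343.4 nm, the photons lack sufficient energy.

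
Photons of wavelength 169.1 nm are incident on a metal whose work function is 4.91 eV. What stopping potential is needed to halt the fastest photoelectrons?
2.4220 V

The stopping potential V_s satisfies: eV_s = KE_max

First, find KE_max using Einstein's equation:
E_photon = hc/λ = 7.3320 eV
KE_max = E_photon - φ = 7.3320 - 4.91 = 2.4220 eV

Since eV_s = KE_max:
V_s = KE_max/e = 2.4220 V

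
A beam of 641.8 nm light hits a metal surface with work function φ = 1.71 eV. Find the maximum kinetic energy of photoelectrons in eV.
0.2218 eV

Using Einstein's photoelectric equation: KE_max = hf - φ = hc/λ - φ

First, calculate the photon energy:
E_photon = hc/λ = (6.626×10⁻³⁴ J·s)(3×10⁸ m/s) / (641.8×10⁻⁹ m)
E_photon = 1.9318 eV

Then, the maximum kinetic energy:
KE_max = E_photon - φ = 1.9318 eV - 1.71 eV = 0.2218 eV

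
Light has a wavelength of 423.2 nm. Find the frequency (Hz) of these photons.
7.0839e+14 Hz

Using the wave equation: c = fλ

Solving for frequency:
f = c/λ = (3×10⁸ m/s) / (423.2×10⁻⁹ m)
f = 7.0839e+14 Hz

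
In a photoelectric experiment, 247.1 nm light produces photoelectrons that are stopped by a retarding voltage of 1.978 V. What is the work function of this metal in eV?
3.04 eV

The stopping potential gives the maximum kinetic energy: KE_max = eV_s = 1.978 eV

From Einstein's photoelectric equation: KE_max = hc/λ - φ
Rearranging: φ = hc/λ - KE_max

Calculate photon energy:
E_photon = hc/λ = (6.626×10⁻³⁴ J·s)(3×10⁸ m/s) / (247.1×10⁻⁹ m) = 5.0176 eV

Therefore:
φ = 5.0176 - 1.978 = 3.04 eV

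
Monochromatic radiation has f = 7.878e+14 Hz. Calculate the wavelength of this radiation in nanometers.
380.54 nm

Using the wave equation: c = fλ

Solving for wavelength:
λ = c/f = (3×10⁸ m/s) / (7.878e+14 Hz)
λ = 380.54 nm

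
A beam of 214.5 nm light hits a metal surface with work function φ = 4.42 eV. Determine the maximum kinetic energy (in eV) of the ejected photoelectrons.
1.3601 eV

Using Einstein's photoelectric equation: KE_max = hf - φ = hc/λ - φ

First, calculate the photon energy:
E_photon = hc/λ = (6.626×10⁻³⁴ J·s)(3×10⁸ m/s) / (214.5×10⁻⁹ m)
E_photon = 5.7801 eV

Then, the maximum kinetic energy:
KE_max = E_photon - φ = 5.7801 eV - 4.42 eV = 1.3601 eV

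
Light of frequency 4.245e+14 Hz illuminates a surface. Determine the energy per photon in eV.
1.7556 eV

Using E = hf:

E = hf = (6.626×10⁻³⁴ J·s)(4.245e+14 Hz)
E = 1.7556 eV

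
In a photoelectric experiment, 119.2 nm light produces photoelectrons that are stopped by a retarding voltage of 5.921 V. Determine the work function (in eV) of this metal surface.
4.48 eV

The stopping potential gives the maximum kinetic energy: KE_max = eV_s = 5.921 eV

From Einstein's photoelectric equation: KE_max = hc/λ - φ
Rearranging: φ = hc/λ - KE_max

Calculate photon energy:
E_photon = hc/λ = (6.626×10⁻³⁴ J·s)(3×10⁸ m/s) / (119.2×10⁻⁹ m) = 10.4014 eV

Therefore:
φ = 10.4014 - 5.921 = 4.48 eV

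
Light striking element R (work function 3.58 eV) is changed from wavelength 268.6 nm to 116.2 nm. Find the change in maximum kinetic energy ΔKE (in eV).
6.0540 eV

Using Einstein's equation: KE_max = hc/λ - φ

For λ₁ = 268.6 nm:
KE₁ = hc/λ₁ - φ = 4.6159 - 3.58 = 1.0359 eV

For λ₂ = 116.2 nm:
KE₂ = hc/λ₂ - φ = 10.6699 - 3.58 = 7.0899 eV

Change in KE:
ΔKE = KE₂ - KE₁ = 7.0899 - 1.0359 = 6.0540 eV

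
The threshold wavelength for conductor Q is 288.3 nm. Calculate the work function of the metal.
4.30 eV

At the threshold wavelength, photon energy equals work function:
φ = hc/λ₀

Calculating:
φ = (6.626×10⁻³⁴ J·s)(3×10⁸ m/s) / (288.3×10⁻⁹ m)
φ = 4.30 eV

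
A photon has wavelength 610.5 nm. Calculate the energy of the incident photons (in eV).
2.0309 eV

Using E = hf = hc/λ:

E = hc/λ = (6.626×10⁻³⁴ J·s)(3×10⁸ m/s) / (610.5×10⁻⁹ m)
E = 2.0309 eV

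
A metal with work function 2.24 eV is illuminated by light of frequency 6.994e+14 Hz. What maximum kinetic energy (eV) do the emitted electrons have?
0.6525 eV

Using Einstein's photoelectric equation: KE_max = hf - φ

First, calculate the photon energy:
E_photon = hf = (6.626×10⁻³⁴ J·s)(6.994e+14 Hz)
E_photon = 2.8925 eV

Then, the maximum kinetic energy:
KE_max = E_photon - φ = 2.8925 eV - 2.24 eV = 0.6525 eV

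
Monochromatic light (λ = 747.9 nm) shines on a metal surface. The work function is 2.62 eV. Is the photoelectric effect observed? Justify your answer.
No

For photoemission, the photon energy must exceed the work function.

Photon energy: E = hc/λ = 1.6578 eV
Work function: φ = 2.62 eV

Since E_photon (1.6578 eV) < φ (2.62 eV), photoemission will NOT occur.
The threshold wavelength is λ₀ = hc/φ = 473.2 nm.
Since 747.9 nm > 473.2 nm, the photons lack sufficient energy.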